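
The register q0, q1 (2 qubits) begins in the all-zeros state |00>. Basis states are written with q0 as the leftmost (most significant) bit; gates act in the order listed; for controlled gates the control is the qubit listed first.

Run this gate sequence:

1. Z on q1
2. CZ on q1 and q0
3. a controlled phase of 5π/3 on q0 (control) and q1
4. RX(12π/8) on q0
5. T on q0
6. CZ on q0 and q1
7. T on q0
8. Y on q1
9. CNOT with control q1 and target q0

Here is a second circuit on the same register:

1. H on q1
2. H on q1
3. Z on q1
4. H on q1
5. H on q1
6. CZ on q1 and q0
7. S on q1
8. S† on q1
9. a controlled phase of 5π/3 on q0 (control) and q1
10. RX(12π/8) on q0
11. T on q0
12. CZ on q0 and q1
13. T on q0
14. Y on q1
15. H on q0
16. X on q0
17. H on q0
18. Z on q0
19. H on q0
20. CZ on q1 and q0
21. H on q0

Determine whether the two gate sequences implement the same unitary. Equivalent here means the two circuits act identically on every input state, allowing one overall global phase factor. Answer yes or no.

Yes: on every input state the two circuits agree up to one overall phase factor.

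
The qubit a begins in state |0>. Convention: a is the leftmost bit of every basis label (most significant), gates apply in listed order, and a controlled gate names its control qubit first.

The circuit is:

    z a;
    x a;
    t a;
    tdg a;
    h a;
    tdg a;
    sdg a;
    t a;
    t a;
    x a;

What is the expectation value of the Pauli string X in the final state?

The expectation value of X is -sqrt(2)/2.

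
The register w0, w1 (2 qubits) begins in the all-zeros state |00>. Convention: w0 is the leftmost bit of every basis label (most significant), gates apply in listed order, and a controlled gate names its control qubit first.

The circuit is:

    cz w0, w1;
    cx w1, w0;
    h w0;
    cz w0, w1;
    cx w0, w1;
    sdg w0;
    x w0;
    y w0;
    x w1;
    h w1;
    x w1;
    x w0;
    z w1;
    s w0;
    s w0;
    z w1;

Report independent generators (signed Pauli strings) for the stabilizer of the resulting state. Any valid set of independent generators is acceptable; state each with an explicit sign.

One valid set of independent stabilizer generators is -YZ, +ZX (any independent generating set of the same group is equally correct).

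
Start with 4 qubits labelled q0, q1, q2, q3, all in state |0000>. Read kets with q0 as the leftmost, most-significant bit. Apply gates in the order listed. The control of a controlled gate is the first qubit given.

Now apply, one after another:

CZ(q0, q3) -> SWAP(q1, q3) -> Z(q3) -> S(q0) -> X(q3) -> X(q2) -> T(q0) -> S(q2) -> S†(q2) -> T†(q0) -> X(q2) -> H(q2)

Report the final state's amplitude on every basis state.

The final amplitudes are sqrt(2)/2 on |0001>, sqrt(2)/2 on |0011>, and 0 on every other basis state. Key observation: the block from step 6 through step 11 cancels to the identity and can be dropped.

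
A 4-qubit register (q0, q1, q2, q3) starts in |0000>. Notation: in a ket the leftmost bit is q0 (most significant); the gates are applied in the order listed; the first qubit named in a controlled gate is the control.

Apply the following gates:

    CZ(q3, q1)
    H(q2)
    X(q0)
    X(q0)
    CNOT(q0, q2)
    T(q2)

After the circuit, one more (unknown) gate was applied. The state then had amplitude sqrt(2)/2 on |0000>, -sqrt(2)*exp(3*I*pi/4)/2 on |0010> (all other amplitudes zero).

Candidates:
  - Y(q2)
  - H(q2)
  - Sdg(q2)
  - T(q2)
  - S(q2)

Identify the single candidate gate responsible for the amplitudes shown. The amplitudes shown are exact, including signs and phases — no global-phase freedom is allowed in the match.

It was Sdg(q2) that produced the state shown. Key observation: gates 3-4 undo each other exactly, leaving only the rest of the circuit to track.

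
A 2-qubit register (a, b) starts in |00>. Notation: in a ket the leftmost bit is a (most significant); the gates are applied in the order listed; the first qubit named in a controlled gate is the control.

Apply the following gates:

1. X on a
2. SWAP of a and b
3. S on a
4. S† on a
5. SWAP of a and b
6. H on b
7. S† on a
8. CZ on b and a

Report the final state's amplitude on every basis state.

The resulting statevector has amplitude 0 on |00>, 0 on |01>, -sqrt(2)*I/2 on |10>, sqrt(2)*I/2 on |11>. Key observation: gates 2-5 undo each other exactly, leaving only the rest of the circuit to track.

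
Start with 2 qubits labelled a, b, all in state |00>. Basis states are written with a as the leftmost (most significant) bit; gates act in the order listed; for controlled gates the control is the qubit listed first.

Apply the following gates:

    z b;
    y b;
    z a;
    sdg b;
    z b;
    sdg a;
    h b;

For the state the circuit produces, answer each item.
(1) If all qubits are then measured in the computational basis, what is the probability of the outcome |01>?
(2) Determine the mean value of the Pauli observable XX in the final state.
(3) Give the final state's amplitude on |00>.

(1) Outcome |01> occurs with probability 1/2.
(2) The expectation value of XX is 0.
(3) The final state's coefficient on |00> equals -sqrt(2)/2.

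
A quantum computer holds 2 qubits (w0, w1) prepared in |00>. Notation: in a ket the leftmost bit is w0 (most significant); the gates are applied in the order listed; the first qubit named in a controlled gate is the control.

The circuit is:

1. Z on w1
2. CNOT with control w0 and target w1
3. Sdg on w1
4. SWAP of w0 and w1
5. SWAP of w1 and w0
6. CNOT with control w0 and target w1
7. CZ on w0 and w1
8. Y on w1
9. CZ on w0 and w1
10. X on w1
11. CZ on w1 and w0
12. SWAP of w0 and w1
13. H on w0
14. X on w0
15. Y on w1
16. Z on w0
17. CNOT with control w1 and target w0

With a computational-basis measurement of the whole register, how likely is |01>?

Outcome |01> occurs with probability 1/2.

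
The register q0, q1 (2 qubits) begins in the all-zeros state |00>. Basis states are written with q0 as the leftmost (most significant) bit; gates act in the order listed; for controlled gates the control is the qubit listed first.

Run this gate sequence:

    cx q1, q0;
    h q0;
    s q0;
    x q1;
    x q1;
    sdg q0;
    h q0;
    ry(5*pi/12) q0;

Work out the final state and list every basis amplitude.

The final amplitudes are sqrt(6 - 3*sqrt(2))/4 + sqrt(sqrt(2) + 2)/4 on |00>, 0 on |01>, -sqrt(2 - sqrt(2))/4 + sqrt(3*sqrt(2) + 6)/4 on |10>, 0 on |11>. Key observation: steps 3-6 multiply out to the identity, so the circuit reduces to the remaining gates.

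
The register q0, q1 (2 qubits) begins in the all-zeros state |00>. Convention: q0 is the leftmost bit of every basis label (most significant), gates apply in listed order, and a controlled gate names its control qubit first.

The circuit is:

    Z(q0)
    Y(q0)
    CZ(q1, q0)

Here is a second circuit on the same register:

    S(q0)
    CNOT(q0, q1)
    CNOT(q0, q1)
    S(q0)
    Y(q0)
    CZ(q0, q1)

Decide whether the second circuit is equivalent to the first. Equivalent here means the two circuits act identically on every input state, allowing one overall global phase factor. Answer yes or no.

Yes: on every input state the two circuits agree up to one overall phase factor.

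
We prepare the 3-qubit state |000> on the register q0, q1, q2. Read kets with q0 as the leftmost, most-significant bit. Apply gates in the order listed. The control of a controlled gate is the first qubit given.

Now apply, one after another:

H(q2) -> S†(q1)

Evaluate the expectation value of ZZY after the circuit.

The expectation value of ZZY is 0.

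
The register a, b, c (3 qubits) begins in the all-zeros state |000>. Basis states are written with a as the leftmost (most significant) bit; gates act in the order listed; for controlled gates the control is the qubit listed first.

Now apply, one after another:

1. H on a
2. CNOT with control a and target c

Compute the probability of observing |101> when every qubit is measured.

A full measurement returns |101> with probability 1/2.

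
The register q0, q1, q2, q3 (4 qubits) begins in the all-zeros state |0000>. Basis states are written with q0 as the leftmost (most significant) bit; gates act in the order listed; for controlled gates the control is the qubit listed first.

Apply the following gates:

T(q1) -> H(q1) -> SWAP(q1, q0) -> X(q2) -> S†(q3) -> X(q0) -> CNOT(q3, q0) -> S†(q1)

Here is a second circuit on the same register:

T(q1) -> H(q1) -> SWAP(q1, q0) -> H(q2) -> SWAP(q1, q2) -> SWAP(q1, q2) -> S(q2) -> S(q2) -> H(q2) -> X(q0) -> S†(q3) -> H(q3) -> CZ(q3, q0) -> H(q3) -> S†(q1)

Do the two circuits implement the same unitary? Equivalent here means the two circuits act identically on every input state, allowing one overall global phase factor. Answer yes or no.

No, they are not equivalent — no single phase factor reconciles the two unitaries.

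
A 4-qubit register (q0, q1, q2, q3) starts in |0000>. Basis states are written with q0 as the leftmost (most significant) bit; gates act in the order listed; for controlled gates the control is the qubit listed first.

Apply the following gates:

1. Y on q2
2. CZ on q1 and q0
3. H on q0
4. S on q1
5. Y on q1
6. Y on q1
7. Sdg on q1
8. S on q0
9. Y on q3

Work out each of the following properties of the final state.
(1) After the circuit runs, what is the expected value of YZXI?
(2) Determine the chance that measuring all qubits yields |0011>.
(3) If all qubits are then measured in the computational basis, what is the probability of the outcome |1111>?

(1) The observable YZXI averages to 0. Key observation: steps 4-7 multiply out to the identity, so the circuit reduces to the remaining gates.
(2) A full measurement returns |0011> with probability 1/2.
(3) Outcome |1111> occurs with probability 0.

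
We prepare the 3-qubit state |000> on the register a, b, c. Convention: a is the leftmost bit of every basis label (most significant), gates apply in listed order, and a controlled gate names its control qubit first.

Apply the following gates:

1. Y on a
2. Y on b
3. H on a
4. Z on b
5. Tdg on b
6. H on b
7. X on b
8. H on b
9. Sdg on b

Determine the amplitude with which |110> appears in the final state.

The amplitude on |110> is -sqrt(2)*exp(I*pi/4)/2.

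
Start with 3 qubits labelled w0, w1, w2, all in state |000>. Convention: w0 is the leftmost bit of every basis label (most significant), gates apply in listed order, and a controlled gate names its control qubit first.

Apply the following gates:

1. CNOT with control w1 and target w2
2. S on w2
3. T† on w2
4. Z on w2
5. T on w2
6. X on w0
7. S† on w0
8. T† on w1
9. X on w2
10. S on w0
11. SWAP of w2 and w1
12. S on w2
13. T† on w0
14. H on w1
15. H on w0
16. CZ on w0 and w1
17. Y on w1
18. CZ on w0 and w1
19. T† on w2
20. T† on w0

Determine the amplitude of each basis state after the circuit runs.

The final amplitudes are exp(I*pi/4)/2 on |000>, 0 on |001>, exp(I*pi/4)/2 on |010>, 0 on |011>, 1/2 on |100>, 0 on |101>, 1/2 on |110>, 0 on |111>.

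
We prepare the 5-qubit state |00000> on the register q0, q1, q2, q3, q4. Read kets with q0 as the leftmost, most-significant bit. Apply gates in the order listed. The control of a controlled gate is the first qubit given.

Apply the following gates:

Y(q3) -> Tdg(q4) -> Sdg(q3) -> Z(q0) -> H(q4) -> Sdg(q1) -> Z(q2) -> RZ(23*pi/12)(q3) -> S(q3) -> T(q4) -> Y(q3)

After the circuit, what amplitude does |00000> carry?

|00000> carries amplitude sqrt(2)*exp(23*I*pi/24)/2 in the final state.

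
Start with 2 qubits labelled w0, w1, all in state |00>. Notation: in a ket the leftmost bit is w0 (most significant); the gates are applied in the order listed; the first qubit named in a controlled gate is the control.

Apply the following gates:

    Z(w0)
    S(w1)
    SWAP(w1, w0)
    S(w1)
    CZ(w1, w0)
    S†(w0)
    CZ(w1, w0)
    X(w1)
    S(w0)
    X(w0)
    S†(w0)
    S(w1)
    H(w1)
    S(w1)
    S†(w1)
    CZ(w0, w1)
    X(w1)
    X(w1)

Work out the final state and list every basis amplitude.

The resulting statevector has amplitude 0 on |00>, 0 on |01>, sqrt(2)/2 on |10>, sqrt(2)/2 on |11>.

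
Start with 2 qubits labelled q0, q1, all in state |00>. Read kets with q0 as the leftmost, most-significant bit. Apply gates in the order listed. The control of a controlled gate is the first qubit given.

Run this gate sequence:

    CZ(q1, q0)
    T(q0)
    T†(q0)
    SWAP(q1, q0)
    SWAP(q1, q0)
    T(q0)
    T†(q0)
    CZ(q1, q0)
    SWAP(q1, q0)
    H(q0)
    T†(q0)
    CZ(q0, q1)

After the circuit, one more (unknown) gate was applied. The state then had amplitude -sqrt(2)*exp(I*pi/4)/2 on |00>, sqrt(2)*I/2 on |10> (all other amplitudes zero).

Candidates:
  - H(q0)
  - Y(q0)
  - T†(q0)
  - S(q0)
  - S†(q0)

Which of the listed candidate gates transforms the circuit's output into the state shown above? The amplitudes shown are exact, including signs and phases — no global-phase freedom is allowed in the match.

The applied gate was Y(q0). Key observation: gates 1-8 undo each other exactly, leaving only the rest of the circuit to track.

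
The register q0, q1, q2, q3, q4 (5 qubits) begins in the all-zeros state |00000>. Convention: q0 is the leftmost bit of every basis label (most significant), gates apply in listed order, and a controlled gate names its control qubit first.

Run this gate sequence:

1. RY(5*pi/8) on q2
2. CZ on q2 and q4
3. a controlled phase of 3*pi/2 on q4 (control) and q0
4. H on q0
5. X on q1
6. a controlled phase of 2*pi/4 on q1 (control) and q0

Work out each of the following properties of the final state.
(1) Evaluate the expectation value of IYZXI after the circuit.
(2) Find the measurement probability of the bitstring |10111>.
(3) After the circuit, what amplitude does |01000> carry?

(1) The expectation value of IYZXI is 0.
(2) Outcome |10111> occurs with probability 0.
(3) The final state's coefficient on |01000> equals sqrt(2)*cos(5*pi/16)/2.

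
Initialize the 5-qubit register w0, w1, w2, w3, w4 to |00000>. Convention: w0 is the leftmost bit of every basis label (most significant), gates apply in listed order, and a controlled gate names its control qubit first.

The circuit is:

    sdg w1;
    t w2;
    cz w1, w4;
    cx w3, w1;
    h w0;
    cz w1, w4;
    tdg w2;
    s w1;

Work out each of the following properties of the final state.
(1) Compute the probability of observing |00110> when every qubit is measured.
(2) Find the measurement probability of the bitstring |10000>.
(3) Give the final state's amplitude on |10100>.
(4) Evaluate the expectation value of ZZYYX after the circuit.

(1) A full measurement returns |00110> with probability 0.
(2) The probability of measuring |10000> is 1/2.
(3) |10100> carries amplitude 0 in the final state.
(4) The observable ZZYYX averages to 0.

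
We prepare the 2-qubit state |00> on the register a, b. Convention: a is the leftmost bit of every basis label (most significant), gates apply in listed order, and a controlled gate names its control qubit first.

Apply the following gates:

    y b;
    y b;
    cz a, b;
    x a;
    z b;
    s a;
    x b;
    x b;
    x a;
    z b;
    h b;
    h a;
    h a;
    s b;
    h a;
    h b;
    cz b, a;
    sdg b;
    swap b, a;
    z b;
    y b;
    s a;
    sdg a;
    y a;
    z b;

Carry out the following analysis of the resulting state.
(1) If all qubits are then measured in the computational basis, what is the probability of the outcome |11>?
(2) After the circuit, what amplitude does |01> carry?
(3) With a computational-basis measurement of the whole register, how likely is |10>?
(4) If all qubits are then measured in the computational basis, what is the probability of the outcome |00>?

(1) Outcome |11> occurs with probability 1/4. Key observation: gates 22-23 undo each other exactly, leaving only the rest of the circuit to track.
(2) The amplitude on |01> is sqrt(2)*(-1 + I)/4.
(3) The probability of measuring |10> is 1/4.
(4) The probability of measuring |00> is 1/4.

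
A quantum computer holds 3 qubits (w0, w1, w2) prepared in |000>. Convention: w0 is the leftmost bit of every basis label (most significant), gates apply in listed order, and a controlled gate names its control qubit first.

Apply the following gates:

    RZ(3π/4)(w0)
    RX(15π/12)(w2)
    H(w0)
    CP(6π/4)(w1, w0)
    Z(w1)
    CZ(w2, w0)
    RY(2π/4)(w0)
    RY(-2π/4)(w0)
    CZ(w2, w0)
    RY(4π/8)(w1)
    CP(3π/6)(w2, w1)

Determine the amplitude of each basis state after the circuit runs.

The final amplitudes are sqrt(2 - sqrt(2))*exp(5*I*pi/8)/4 on |000>, -sqrt(sqrt(2) + 2)*exp(I*pi/8)/4 on |001>, sqrt(2 - sqrt(2))*exp(5*I*pi/8)/4 on |010>, -sqrt(sqrt(2) + 2)*exp(5*I*pi/8)/4 on |011>, sqrt(2 - sqrt(2))*exp(5*I*pi/8)/4 on |100>, -sqrt(sqrt(2) + 2)*exp(I*pi/8)/4 on |101>, sqrt(2 - sqrt(2))*exp(5*I*pi/8)/4 on |110>, -sqrt(sqrt(2) + 2)*exp(5*I*pi/8)/4 on |111>. Key observation: steps 6-9 multiply out to the identity, so the circuit reduces to the remaining gates.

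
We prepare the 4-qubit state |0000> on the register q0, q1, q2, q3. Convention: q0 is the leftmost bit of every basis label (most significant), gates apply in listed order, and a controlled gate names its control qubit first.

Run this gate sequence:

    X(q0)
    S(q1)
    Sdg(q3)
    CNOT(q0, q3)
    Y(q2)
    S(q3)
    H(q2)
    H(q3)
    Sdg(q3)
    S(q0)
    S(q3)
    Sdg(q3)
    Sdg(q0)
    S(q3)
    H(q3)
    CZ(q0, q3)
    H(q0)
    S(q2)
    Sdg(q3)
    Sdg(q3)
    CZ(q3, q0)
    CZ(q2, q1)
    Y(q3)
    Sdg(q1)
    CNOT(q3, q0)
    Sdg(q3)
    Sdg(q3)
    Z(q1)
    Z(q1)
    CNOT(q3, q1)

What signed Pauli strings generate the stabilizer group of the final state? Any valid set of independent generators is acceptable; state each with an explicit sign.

One valid set of independent stabilizer generators is +XIII, -IIYI, +IZII, +IIIZ (any independent generating set of the same group is equally correct).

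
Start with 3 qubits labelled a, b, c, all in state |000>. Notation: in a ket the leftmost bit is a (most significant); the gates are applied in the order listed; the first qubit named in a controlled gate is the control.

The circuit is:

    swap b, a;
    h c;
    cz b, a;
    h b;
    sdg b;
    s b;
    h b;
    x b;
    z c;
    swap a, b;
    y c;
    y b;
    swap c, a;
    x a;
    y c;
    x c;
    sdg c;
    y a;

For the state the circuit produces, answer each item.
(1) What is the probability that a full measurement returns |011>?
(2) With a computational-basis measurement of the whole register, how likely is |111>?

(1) Outcome |011> occurs with probability 1/2. Key observation: the block from step 4 through step 7 cancels to the identity and can be dropped.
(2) Outcome |111> occurs with probability 1/2.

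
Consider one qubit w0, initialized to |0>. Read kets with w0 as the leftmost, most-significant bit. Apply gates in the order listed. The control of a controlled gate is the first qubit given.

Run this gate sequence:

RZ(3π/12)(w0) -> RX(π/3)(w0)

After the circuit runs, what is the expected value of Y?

The observable Y averages to -sqrt(3)/2.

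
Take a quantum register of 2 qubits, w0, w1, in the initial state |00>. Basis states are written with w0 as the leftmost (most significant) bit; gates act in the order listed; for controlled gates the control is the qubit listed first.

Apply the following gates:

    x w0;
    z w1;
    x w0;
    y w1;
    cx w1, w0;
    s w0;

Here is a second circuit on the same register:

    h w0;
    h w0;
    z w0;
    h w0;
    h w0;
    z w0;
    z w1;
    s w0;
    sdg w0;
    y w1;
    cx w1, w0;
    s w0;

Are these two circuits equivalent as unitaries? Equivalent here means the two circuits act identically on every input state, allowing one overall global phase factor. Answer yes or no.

Yes — the two circuits implement the same unitary up to a global phase.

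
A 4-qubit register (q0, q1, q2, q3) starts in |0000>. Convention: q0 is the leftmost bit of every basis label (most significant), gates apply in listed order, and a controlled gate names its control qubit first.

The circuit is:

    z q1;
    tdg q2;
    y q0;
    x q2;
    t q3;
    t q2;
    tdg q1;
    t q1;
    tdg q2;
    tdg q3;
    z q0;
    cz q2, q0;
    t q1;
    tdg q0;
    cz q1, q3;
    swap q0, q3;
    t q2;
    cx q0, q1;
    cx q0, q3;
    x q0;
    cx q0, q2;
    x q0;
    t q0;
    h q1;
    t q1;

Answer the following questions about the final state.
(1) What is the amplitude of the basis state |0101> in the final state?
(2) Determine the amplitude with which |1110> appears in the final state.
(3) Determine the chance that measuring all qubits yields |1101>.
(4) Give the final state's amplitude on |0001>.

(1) The final state's coefficient on |0101> equals sqrt(2)*exp(3*I*pi/4)/2. Key observation: the block from step 5 through step 10 cancels to the identity and can be dropped.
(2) |1110> carries amplitude 0 in the final state.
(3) Outcome |1101> occurs with probability 0.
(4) The amplitude on |0001> is sqrt(2)*I/2.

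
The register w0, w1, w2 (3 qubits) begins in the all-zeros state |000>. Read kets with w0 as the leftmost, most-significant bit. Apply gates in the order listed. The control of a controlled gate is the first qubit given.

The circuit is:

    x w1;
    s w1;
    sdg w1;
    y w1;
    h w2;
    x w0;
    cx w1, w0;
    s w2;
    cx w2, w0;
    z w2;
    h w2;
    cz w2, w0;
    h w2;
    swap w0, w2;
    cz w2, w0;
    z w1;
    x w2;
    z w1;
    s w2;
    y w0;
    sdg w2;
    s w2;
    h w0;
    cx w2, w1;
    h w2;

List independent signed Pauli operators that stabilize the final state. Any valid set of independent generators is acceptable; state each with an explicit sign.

The stabilizer group can be generated by +XII, -IXZ, +IZX, among other valid generating sets.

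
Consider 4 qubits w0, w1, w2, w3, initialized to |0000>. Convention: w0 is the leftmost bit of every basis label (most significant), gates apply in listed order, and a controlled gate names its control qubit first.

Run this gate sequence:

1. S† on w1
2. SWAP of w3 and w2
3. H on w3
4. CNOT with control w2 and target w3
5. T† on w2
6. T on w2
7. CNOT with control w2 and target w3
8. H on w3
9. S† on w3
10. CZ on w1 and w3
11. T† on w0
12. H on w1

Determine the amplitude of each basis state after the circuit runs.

The final amplitudes are sqrt(2)/2 on |0000>, sqrt(2)/2 on |0100>, and 0 on every other basis state. Key observation: the block from step 3 through step 8 cancels to the identity and can be dropped.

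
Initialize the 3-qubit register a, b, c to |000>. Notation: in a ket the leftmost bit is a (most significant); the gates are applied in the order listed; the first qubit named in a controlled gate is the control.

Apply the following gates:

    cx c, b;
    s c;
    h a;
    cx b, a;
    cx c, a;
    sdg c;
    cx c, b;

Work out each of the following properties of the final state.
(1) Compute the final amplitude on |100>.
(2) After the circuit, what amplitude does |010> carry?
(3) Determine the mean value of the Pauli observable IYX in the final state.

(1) |100> carries amplitude sqrt(2)/2 in the final state.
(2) The final state's coefficient on |010> equals 0.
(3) The observable IYX averages to 0.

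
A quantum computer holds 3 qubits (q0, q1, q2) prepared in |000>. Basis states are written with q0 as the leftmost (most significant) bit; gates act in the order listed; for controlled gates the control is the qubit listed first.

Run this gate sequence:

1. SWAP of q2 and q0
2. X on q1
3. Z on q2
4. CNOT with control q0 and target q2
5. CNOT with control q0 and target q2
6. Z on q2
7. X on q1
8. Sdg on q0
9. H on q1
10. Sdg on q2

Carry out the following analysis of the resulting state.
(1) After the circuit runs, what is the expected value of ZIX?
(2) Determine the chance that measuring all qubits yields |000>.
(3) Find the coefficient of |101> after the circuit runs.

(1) The expectation value of ZIX is 0. Key observation: steps 2-7 multiply out to the identity, so the circuit reduces to the remaining gates.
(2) The probability of measuring |000> is 1/2.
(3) |101> carries amplitude 0 in the final state.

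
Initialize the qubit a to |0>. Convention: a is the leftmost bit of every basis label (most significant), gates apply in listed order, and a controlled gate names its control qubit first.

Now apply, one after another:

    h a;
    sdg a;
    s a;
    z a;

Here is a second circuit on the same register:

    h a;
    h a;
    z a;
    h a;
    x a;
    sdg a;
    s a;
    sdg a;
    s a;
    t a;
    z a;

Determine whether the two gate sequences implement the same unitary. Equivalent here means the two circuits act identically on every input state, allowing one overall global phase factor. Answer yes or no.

No, they are not equivalent — no single phase factor reconciles the two unitaries.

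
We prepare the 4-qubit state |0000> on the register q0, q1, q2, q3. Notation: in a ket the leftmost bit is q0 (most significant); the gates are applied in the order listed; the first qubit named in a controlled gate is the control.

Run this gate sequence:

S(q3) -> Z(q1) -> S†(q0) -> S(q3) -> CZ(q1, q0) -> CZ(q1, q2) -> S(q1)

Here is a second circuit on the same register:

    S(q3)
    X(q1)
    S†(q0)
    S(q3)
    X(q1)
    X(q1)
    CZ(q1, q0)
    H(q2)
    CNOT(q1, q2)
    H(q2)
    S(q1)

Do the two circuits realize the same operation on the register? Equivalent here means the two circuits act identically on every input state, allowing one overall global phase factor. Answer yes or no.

No, they are not equivalent — no single phase factor reconciles the two unitaries.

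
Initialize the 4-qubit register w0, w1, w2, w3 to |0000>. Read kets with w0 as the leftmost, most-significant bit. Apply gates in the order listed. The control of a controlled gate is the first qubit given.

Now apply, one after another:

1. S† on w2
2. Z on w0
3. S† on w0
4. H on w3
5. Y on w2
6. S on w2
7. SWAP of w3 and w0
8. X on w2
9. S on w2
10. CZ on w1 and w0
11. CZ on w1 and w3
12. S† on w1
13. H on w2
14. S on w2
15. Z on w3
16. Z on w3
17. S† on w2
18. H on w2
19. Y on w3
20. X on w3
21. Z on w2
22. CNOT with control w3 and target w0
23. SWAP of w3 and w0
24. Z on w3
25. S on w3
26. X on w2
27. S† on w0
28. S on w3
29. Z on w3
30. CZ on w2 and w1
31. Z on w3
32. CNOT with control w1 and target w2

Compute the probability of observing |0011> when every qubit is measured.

The probability of measuring |0011> is 1/2. Key observation: steps 13-18 multiply out to the identity, so the circuit reduces to the remaining gates.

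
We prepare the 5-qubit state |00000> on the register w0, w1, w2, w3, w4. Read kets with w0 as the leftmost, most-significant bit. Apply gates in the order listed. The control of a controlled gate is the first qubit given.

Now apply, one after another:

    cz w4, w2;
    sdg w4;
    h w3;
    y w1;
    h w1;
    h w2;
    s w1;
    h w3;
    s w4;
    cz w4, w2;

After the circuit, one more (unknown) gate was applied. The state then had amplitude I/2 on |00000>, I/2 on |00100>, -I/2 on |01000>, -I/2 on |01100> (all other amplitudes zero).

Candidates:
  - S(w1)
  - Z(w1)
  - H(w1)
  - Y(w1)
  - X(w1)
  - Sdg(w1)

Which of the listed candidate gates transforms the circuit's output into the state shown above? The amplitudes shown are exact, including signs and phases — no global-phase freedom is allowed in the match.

It was Sdg(w1) that produced the state shown.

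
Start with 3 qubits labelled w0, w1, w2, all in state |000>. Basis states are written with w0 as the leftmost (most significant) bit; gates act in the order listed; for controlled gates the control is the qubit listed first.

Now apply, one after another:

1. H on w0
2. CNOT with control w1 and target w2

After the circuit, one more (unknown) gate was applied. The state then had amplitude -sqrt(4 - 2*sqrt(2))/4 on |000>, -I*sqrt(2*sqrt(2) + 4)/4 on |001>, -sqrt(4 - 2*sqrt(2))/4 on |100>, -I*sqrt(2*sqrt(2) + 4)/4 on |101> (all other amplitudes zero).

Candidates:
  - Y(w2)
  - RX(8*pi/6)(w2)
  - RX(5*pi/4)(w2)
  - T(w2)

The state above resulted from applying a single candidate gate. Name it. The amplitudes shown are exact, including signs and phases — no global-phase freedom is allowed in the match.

The applied gate was RX(5*pi/4)(w2).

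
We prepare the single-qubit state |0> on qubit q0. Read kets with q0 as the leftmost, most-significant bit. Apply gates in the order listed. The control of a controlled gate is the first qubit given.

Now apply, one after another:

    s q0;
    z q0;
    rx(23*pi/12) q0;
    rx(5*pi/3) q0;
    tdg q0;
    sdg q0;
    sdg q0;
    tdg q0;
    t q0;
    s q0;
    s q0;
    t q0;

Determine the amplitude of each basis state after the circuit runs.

The resulting statevector has amplitude sqrt(6 - 3*sqrt(2))/4 + sqrt(sqrt(2) + 2)/4 on |0>, -I*sqrt(2 - sqrt(2))/4 + I*sqrt(3*sqrt(2) + 6)/4 on |1>. Key observation: gates 5-12 undo each other exactly, leaving only the rest of the circuit to track.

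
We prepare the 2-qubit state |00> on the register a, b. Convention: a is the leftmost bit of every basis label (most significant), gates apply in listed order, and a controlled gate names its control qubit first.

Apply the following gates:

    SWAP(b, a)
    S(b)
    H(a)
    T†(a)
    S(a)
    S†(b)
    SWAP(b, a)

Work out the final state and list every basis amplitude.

After the circuit, the state carries amplitude sqrt(2)/2 on |00>, sqrt(2)*exp(I*pi/4)/2 on |01>, 0 on |10>, 0 on |11>.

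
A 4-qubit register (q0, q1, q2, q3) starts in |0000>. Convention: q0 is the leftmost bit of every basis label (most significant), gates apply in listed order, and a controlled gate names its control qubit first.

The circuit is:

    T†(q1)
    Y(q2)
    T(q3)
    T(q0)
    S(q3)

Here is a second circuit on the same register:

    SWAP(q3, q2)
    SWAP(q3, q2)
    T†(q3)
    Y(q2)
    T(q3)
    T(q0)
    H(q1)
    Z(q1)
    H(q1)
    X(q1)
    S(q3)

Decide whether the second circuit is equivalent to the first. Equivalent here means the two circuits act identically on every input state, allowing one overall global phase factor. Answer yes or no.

No — the two circuits implement different unitaries, even allowing a global phase.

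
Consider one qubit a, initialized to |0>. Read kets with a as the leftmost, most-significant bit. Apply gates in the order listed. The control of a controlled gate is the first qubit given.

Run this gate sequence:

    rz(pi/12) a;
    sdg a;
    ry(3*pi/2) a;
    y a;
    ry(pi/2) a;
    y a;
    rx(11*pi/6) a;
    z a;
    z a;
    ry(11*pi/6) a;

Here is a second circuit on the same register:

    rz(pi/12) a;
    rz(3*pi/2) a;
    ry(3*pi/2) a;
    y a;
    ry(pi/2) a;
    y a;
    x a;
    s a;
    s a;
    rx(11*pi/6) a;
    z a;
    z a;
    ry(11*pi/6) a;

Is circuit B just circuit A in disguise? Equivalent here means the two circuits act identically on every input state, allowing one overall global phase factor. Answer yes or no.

No — the two circuits implement different unitaries, even allowing a global phase.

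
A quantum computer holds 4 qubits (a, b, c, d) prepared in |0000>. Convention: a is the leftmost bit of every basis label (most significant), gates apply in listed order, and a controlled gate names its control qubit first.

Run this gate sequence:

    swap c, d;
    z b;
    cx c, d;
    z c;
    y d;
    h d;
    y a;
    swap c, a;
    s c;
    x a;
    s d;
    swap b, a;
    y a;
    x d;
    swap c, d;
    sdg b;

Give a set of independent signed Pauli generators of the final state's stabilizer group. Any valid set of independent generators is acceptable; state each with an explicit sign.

The stabilizer group can be generated by +IIYI, -ZIII, -IZII, -IIIZ, among other valid generating sets.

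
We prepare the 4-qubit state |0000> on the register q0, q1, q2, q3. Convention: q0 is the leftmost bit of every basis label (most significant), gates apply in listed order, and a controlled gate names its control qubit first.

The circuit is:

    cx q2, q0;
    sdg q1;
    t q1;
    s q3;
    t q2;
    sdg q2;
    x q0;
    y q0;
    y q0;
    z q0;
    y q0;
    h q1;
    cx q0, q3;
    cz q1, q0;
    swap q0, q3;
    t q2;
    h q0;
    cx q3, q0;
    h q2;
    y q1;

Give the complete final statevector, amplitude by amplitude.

After the circuit, the state carries amplitude sqrt(2)/4 on |0000>, 0 on |0001>, sqrt(2)/4 on |0010>, 0 on |0011>, -sqrt(2)/4 on |0100>, 0 on |0101>, -sqrt(2)/4 on |0110>, 0 on |0111>, sqrt(2)/4 on |1000>, 0 on |1001>, sqrt(2)/4 on |1010>, 0 on |1011>, -sqrt(2)/4 on |1100>, 0 on |1101>, -sqrt(2)/4 on |1110>, 0 on |1111>.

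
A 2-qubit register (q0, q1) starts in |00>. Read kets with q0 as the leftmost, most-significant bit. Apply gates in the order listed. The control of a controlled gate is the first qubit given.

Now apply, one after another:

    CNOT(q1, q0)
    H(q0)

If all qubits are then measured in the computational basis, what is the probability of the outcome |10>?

The probability of measuring |10> is 1/2.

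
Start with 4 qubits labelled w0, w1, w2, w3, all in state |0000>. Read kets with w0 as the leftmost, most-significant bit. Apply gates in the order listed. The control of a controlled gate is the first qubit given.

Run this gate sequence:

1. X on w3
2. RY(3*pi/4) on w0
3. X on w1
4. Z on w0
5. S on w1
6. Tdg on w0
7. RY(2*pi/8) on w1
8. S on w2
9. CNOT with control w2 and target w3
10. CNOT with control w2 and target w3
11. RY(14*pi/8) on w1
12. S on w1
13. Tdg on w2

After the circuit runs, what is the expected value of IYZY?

The observable IYZY averages to 0. Key observation: steps 9-10 multiply out to the identity, so the circuit reduces to the remaining gates.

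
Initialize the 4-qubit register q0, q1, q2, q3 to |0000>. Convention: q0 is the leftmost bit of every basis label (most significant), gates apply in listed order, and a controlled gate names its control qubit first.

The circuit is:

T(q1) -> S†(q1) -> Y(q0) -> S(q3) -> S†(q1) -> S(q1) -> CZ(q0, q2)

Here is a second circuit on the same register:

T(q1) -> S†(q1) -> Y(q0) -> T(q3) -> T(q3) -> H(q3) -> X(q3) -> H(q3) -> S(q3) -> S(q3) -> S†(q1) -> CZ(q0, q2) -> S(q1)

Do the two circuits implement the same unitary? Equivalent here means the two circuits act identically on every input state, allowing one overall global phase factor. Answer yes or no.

Yes: on every input state the two circuits agree up to one overall phase factor.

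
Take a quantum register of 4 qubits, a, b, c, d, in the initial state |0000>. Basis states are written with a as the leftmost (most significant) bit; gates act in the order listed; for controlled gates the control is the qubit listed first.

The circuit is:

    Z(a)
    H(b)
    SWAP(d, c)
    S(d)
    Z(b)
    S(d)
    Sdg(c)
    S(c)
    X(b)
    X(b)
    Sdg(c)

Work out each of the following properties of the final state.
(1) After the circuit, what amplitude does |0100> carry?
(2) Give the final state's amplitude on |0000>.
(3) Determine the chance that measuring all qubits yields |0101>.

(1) |0100> carries amplitude -sqrt(2)/2 in the final state. Key observation: steps 8-11 multiply out to the identity, so the circuit reduces to the remaining gates.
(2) The final state's coefficient on |0000> equals sqrt(2)/2.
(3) A full measurement returns |0101> with probability 0.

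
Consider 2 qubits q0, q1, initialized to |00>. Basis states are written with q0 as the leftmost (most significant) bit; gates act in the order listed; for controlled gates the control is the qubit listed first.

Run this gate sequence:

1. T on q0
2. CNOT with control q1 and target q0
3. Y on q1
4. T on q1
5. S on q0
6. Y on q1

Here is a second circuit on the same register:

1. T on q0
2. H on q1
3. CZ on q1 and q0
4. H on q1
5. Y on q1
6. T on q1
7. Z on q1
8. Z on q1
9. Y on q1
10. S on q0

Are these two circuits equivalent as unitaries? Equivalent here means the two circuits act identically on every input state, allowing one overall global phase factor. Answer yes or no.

No — the two circuits implement different unitaries, even allowing a global phase.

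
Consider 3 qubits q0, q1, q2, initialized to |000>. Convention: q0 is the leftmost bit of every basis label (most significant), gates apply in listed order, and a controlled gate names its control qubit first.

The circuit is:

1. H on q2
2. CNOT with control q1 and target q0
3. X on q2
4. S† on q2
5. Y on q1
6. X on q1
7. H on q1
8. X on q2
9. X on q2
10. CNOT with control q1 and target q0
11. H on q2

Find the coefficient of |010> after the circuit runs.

|010> carries amplitude 0 in the final state.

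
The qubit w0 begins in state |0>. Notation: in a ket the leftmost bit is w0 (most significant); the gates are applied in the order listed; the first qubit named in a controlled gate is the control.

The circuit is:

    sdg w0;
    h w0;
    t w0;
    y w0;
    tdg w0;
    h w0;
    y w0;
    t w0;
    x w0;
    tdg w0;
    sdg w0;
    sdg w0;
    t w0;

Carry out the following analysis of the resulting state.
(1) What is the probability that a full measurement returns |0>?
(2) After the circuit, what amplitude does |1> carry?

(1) The probability of measuring |0> is 1/2.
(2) The amplitude on |1> is sqrt(2)/2.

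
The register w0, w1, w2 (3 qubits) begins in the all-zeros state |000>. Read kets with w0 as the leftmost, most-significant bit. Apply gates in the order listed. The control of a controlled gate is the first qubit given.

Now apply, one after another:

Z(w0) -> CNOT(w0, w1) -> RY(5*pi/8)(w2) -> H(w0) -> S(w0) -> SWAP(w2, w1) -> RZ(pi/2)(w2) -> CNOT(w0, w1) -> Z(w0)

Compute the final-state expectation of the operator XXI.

The expectation value of XXI is 0.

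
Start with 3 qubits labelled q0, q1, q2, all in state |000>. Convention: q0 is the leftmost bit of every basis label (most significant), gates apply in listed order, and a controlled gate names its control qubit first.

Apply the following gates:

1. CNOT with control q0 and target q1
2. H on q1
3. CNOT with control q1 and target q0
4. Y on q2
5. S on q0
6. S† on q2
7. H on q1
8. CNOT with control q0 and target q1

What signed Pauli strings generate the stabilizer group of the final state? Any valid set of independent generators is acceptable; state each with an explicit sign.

The final state is stabilized by the group generated by -YZI, +ZXI, -IIZ; other independent generating sets are equally valid.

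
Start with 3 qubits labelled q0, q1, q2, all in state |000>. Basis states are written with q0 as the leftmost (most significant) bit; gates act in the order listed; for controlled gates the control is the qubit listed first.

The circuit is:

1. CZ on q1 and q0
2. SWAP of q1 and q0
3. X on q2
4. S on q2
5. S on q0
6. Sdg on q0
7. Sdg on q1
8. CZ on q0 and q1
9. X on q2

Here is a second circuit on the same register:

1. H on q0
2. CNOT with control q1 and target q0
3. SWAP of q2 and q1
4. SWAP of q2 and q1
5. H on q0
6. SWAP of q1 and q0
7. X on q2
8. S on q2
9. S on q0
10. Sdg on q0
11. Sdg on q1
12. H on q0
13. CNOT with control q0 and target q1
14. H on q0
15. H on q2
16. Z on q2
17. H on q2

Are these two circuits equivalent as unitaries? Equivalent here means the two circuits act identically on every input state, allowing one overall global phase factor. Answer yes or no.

No: there is an input state on which the two circuits produce genuinely different outputs (not merely differing by a phase).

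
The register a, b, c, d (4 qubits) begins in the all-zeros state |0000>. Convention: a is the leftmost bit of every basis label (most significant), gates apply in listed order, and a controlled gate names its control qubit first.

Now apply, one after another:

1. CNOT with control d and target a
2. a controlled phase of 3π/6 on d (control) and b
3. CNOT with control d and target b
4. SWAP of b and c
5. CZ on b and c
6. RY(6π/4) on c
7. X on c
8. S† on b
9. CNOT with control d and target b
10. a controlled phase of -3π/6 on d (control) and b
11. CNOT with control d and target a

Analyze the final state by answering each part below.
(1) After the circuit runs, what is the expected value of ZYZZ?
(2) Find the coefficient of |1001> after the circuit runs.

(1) The observable ZYZZ averages to 0.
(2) The final state's coefficient on |1001> equals 0.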